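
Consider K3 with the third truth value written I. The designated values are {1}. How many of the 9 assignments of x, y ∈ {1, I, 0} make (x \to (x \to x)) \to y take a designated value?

Designated under: (x=1, y=1); (x=I, y=1); (x=0, y=1).

3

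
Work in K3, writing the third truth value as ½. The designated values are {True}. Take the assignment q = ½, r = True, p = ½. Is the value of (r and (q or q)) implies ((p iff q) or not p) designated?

No

q or q = ½ or ½ = ½
r and (q or q) = True and ½ = ½
p iff q = ½ iff ½ = ½
not p = not ½ = ½
(p iff q) or not p = ½ or ½ = ½
(r and (q or q)) implies ((p iff q) or not p) = ½ implies ½ = ½
½ ∉ {True}.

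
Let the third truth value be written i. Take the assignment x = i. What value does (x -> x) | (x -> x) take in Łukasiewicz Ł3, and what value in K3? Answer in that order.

T; i

In Łukasiewicz Ł3: x -> x = i -> i = T  [min(1, 1−½+½)]
x -> x = i -> i = T
(x -> x) | (x -> x) = T | T = T
In K3: x -> x = i -> i = i
x -> x = i -> i = i
(x -> x) | (x -> x) = i | i = i
They differ because Łukasiewicz Ł3 and K3 treat i differently under implication.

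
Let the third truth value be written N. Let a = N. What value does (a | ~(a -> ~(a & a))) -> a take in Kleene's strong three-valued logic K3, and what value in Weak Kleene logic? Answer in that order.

In Kleene's strong three-valued logic K3: a & a = N & N = N
~(a & a) = ~N = N
a -> ~(a & a) = N -> N = N
~(a -> ~(a & a)) = ~N = N
a | ~(a -> ~(a & a)) = N | N = N
(a | ~(a -> ~(a & a))) -> a = N -> N = N
In Weak Kleene logic: a & a = N & N = N
~(a & a) = ~N = N
a -> ~(a & a) = N -> N = N  [any arg is the third value ⇒ result is the third value]
~(a -> ~(a & a)) = ~N = N
a | ~(a -> ~(a & a)) = N | N = N
(a | ~(a -> ~(a & a))) -> a = N -> N = N

N; N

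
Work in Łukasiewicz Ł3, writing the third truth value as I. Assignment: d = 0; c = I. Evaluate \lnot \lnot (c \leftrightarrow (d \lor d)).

d \lor d = 0 \lor 0 = 0
c \leftrightarrow (d \lor d) = I \leftrightarrow 0 = I  [1 − |½−0|]
\lnot (c \leftrightarrow (d \lor d)) = \lnot I = I
\lnot \lnot (c \leftrightarrow (d \lor d)) = \lnot I = I

I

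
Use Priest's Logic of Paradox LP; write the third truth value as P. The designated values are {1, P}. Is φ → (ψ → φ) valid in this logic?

Every assignment of φ, ψ over {1, P, 0} gives a value in {1, P}.
In particular, with φ=P, ψ=P: φ → (ψ → φ) = P.

Yes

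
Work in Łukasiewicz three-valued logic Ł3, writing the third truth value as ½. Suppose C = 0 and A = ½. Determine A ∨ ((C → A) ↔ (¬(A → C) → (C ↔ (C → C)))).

C → A = 0 → ½ = 1  [min(1, 1−0+½)]
A → C = ½ → 0 = ½
¬(A → C) = ¬½ = ½
C → C = 0 → 0 = 1
C ↔ (C → C) = 0 ↔ 1 = 0
¬(A → C) → (C ↔ (C → C)) = ½ → 0 = ½
(C → A) ↔ (¬(A → C) → (C ↔ (C → C))) = 1 ↔ ½ = ½
A ∨ ((C → A) ↔ (¬(A → C) → (C ↔ (C → C)))) = ½ ∨ ½ = ½

½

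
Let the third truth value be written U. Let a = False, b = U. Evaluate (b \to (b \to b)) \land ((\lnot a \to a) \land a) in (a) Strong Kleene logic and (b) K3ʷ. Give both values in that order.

In Strong Kleene logic: b \to b = U \to U = U  [\lnot U \lor U]
b \to (b \to b) = U \to U = U
\lnot a = \lnot False = True
\lnot a \to a = True \to False = False
(\lnot a \to a) \land a = False \land False = False
(b \to (b \to b)) \land ((\lnot a \to a) \land a) = U \land False = False
In K3ʷ: b \to b = U \to U = U  [any arg is the third value ⇒ result is the third value]
b \to (b \to b) = U \to U = U
\lnot a = \lnot False = True
\lnot a \to a = True \to False = False
(\lnot a \to a) \land a = False \land False = False
(b \to (b \to b)) \land ((\lnot a \to a) \land a) = U \land False = U
They differ because Strong Kleene logic and K3ʷ treat U differently under the binary connectives.

False; U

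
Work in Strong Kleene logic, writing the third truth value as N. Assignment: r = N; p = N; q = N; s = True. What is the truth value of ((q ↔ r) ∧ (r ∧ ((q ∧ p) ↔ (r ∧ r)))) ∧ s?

N

q ↔ r = N ↔ N = N
q ∧ p = N ∧ N = N
r ∧ r = N ∧ N = N
(q ∧ p) ↔ (r ∧ r) = N ↔ N = N
r ∧ ((q ∧ p) ↔ (r ∧ r)) = N ∧ N = N
(q ↔ r) ∧ (r ∧ ((q ∧ p) ↔ (r ∧ r))) = N ∧ N = N
((q ↔ r) ∧ (r ∧ ((q ∧ p) ↔ (r ∧ r)))) ∧ s = N ∧ True = N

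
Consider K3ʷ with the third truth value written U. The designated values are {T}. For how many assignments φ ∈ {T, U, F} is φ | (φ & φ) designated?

φ=T: T ✓
φ=U: U ·
φ=F: F ·

1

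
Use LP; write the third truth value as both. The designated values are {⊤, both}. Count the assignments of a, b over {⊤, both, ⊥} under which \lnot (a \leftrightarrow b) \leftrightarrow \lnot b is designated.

Of the 9 assignments, 7 give a value in {⊤, both}.

7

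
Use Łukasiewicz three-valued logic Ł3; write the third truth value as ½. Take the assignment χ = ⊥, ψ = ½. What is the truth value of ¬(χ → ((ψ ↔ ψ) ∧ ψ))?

⊥

ψ ↔ ψ = ½ ↔ ½ = ⊤  [1 − |½−½|]
(ψ ↔ ψ) ∧ ψ = ⊤ ∧ ½ = ½
χ → ((ψ ↔ ψ) ∧ ψ) = ⊥ → ½ = ⊤
¬(χ → ((ψ ↔ ψ) ∧ ψ)) = ¬⊤ = ⊥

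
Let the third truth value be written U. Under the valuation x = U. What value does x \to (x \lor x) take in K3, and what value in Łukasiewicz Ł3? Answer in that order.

U; T

In K3: x \lor x = U \lor U = U
x \to (x \lor x) = U \to U = U  [\lnot U \lor U]
In Łukasiewicz Ł3: x \lor x = U \lor U = U
x \to (x \lor x) = U \to U = T
They differ because K3 and Łukasiewicz Ł3 treat U differently under implication.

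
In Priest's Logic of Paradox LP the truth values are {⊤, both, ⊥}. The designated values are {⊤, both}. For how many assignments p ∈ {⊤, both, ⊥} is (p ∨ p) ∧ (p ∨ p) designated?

2

p=⊤: ⊤ ✓
p=both: both ✓
p=⊥: ⊥ ·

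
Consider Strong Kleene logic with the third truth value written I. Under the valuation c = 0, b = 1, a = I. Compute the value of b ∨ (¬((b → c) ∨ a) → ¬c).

b → c = 1 → 0 = 0
(b → c) ∨ a = 0 ∨ I = I
¬((b → c) ∨ a) = ¬I = I
¬c = ¬0 = 1
¬((b → c) ∨ a) → ¬c = I → 1 = 1
b ∨ (¬((b → c) ∨ a) → ¬c) = 1 ∨ 1 = 1

1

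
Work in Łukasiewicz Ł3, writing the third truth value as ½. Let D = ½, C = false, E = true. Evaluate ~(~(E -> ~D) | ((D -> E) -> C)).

~D = ~½ = ½
E -> ~D = true -> ½ = ½  [min(1, 1−1+½)]
~(E -> ~D) = ~½ = ½
D -> E = ½ -> true = true
(D -> E) -> C = true -> false = false
~(E -> ~D) | ((D -> E) -> C) = ½ | false = ½
~(~(E -> ~D) | ((D -> E) -> C)) = ~½ = ½

½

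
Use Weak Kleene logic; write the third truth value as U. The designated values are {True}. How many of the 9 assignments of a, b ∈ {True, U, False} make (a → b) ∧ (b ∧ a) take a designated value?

1

Designated under: (a=True, b=True).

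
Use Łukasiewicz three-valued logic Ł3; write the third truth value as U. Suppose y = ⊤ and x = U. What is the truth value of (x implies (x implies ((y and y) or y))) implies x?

y and y = ⊤ and ⊤ = ⊤
(y and y) or y = ⊤ or ⊤ = ⊤
x implies ((y and y) or y) = U implies ⊤ = ⊤
x implies (x implies ((y and y) or y)) = U implies ⊤ = ⊤
(x implies (x implies ((y and y) or y))) implies x = ⊤ implies U = U

U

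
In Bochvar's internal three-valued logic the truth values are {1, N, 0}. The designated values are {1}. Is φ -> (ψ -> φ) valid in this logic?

Countermodel: φ=1, ψ=N gives N, which is not designated.

No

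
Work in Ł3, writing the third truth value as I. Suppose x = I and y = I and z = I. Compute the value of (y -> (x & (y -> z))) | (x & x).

T

y -> z = I -> I = T  [min(1, 1−½+½)]
x & (y -> z) = I & T = I
y -> (x & (y -> z)) = I -> I = T
x & x = I & I = I
(y -> (x & (y -> z))) | (x & x) = T | I = T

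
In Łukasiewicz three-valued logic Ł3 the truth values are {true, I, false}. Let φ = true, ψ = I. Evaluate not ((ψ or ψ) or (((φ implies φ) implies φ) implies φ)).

ψ or ψ = I or I = I
φ implies φ = true implies true = true
(φ implies φ) implies φ = true implies true = true
((φ implies φ) implies φ) implies φ = true implies true = true
(ψ or ψ) or (((φ implies φ) implies φ) implies φ) = I or true = true
not ((ψ or ψ) or (((φ implies φ) implies φ) implies φ)) = not true = false

false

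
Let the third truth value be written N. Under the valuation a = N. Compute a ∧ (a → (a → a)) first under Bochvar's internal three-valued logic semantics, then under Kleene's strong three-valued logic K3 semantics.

N; N

In Bochvar's internal three-valued logic: a → a = N → N = N  [any arg is the third value ⇒ result is the third value]
a → (a → a) = N → N = N
a ∧ (a → (a → a)) = N ∧ N = N
In Kleene's strong three-valued logic K3: a → a = N → N = N
a → (a → a) = N → N = N
a ∧ (a → (a → a)) = N ∧ N = N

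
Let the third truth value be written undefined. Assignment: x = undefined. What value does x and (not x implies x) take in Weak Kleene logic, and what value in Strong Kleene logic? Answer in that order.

In Weak Kleene logic: not x = not undefined = undefined
not x implies x = undefined implies undefined = undefined  [any arg is the third value ⇒ result is the third value]
x and (not x implies x) = undefined and undefined = undefined
In Strong Kleene logic: not x = not undefined = undefined
not x implies x = undefined implies undefined = undefined  [not undefined or undefined]
x and (not x implies x) = undefined and undefined = undefined

undefined; undefined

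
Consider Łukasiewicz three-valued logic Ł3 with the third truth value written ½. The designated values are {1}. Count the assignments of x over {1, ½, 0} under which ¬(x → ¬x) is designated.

1

x=1: 1 ✓
x=½: 0 ·
x=0: 0 ·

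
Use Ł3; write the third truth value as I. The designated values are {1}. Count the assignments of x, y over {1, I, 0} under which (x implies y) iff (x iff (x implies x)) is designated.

2

Designated under: (x=1, y=1); (x=I, y=0).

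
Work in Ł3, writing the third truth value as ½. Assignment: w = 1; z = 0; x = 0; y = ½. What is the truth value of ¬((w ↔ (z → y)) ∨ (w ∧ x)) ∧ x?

0

z → y = 0 → ½ = 1
w ↔ (z → y) = 1 ↔ 1 = 1
w ∧ x = 1 ∧ 0 = 0
(w ↔ (z → y)) ∨ (w ∧ x) = 1 ∨ 0 = 1
¬((w ↔ (z → y)) ∨ (w ∧ x)) = ¬1 = 0
¬((w ↔ (z → y)) ∨ (w ∧ x)) ∧ x = 0 ∧ 0 = 0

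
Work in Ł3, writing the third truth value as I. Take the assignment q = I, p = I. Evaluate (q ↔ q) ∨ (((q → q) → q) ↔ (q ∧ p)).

T

q ↔ q = I ↔ I = T  [1 − |½−½|]
q → q = I → I = T
(q → q) → q = T → I = I
q ∧ p = I ∧ I = I
((q → q) → q) ↔ (q ∧ p) = I ↔ I = T
(q ↔ q) ∨ (((q → q) → q) ↔ (q ∧ p)) = T ∨ T = T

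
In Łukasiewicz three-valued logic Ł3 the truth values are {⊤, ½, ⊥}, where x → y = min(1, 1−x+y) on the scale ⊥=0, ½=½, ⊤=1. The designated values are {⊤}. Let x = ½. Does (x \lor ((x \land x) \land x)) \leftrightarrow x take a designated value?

x \land x = ½ \land ½ = ½
(x \land x) \land x = ½ \land ½ = ½
x \lor ((x \land x) \land x) = ½ \lor ½ = ½
(x \lor ((x \land x) \land x)) \leftrightarrow x = ½ \leftrightarrow ½ = ⊤  [1 − |½−½|]
⊤ ∈ {⊤}.

Yes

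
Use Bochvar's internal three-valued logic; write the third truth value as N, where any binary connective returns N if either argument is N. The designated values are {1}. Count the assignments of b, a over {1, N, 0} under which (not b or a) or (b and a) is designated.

3

Designated under: (b=1, a=1); (b=0, a=1); (b=0, a=0).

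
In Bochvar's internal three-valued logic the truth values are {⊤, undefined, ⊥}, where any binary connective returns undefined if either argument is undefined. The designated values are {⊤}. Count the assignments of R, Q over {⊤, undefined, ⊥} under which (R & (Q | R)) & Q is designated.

1

Designated under: (R=⊤, Q=⊤).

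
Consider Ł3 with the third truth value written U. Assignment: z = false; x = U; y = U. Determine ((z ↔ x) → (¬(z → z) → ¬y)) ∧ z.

z ↔ x = false ↔ U = U  [1 − |0−½|]
z → z = false → false = true
¬(z → z) = ¬true = false
¬y = ¬U = U
¬(z → z) → ¬y = false → U = true
(z ↔ x) → (¬(z → z) → ¬y) = U → true = true
((z ↔ x) → (¬(z → z) → ¬y)) ∧ z = true ∧ false = false

false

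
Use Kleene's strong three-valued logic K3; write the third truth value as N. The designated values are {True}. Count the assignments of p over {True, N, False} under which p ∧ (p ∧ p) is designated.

p=True: True ✓
p=N: N ·
p=False: False ·

1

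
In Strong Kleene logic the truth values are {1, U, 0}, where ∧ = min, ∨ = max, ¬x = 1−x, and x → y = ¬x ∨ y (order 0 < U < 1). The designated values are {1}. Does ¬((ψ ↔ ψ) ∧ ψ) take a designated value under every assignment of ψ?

No

Countermodel: ψ=1 gives 0, which is not designated.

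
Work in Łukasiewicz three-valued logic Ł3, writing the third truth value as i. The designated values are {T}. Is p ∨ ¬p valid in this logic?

No

Countermodel: p=i gives i, which is not designated.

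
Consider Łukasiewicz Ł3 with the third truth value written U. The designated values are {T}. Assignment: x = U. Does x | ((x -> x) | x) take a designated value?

x -> x = U -> U = T  [min(1, 1−½+½)]
(x -> x) | x = T | U = T
x | ((x -> x) | x) = U | T = T
T ∈ {T}.

Yes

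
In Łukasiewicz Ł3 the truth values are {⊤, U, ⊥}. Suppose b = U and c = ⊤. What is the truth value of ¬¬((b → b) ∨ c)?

b → b = U → U = ⊤  [min(1, 1−½+½)]
(b → b) ∨ c = ⊤ ∨ ⊤ = ⊤
¬((b → b) ∨ c) = ¬⊤ = ⊥
¬¬((b → b) ∨ c) = ¬⊥ = ⊤

⊤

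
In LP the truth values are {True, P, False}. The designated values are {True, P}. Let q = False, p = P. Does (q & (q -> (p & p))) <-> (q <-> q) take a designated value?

p & p = P & P = P
q -> (p & p) = False -> P = True  [~False | P]
q & (q -> (p & p)) = False & True = False
q <-> q = False <-> False = True
(q & (q -> (p & p))) <-> (q <-> q) = False <-> True = False
False ∉ {True, P}.

No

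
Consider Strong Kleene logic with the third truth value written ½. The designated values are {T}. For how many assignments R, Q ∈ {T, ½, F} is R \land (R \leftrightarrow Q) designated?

1

Designated under: (R=T, Q=T).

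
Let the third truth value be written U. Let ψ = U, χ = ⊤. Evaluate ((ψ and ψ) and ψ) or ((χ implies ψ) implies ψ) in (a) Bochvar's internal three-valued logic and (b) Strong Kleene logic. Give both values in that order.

U; U

In Bochvar's internal three-valued logic: ψ and ψ = U and U = U
(ψ and ψ) and ψ = U and U = U
χ implies ψ = ⊤ implies U = U  [any arg is the third value ⇒ result is the third value]
(χ implies ψ) implies ψ = U implies U = U
((ψ and ψ) and ψ) or ((χ implies ψ) implies ψ) = U or U = U
In Strong Kleene logic: ψ and ψ = U and U = U
(ψ and ψ) and ψ = U and U = U
χ implies ψ = ⊤ implies U = U  [not ⊤ or U]
(χ implies ψ) implies ψ = U implies U = U
((ψ and ψ) and ψ) or ((χ implies ψ) implies ψ) = U or U = U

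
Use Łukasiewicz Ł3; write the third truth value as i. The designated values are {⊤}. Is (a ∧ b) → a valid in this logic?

Yes

Every assignment of a, b over {⊤, i, ⊥} gives a value in {⊤}.
In particular, with a=i, b=i: (a ∧ b) → a = ⊤.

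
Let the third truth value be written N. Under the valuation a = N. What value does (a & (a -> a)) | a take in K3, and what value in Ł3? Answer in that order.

In K3: a -> a = N -> N = N  [~N | N]
a & (a -> a) = N & N = N
(a & (a -> a)) | a = N | N = N
In Ł3: a -> a = N -> N = T  [min(1, 1−½+½)]
a & (a -> a) = N & T = N
(a & (a -> a)) | a = N | N = N

N; N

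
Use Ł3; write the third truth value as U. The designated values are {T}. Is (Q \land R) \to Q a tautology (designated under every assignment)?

Yes

Every assignment of Q, R over {T, U, F} gives a value in {T}.
In particular, with Q=U, R=U: (Q \land R) \to Q = T.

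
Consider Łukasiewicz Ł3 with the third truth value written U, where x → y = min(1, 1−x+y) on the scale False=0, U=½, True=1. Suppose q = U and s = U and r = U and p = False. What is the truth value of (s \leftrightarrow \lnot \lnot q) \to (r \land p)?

False

\lnot q = \lnot U = U
\lnot \lnot q = \lnot U = U
s \leftrightarrow \lnot \lnot q = U \leftrightarrow U = True  [1 − |½−½|]
r \land p = U \land False = False
(s \leftrightarrow \lnot \lnot q) \to (r \land p) = True \to False = False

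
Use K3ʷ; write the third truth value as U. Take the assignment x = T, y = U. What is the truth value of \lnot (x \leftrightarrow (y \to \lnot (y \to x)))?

y \to x = U \to T = U
\lnot (y \to x) = \lnot U = U
y \to \lnot (y \to x) = U \to U = U
x \leftrightarrow (y \to \lnot (y \to x)) = T \leftrightarrow U = U
\lnot (x \leftrightarrow (y \to \lnot (y \to x))) = \lnot U = U

U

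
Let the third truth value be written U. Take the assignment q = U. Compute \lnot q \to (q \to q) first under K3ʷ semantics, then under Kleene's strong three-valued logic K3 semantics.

In K3ʷ: \lnot q = \lnot U = U
q \to q = U \to U = U
\lnot q \to (q \to q) = U \to U = U
In Kleene's strong three-valued logic K3: \lnot q = \lnot U = U
q \to q = U \to U = U  [\lnot U \lor U]
\lnot q \to (q \to q) = U \to U = U

U; U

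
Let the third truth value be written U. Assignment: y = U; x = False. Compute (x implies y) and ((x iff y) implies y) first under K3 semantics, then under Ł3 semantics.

U; True

In K3: x implies y = False implies U = True  [not False or U]
x iff y = False iff U = U
(x iff y) implies y = U implies U = U
(x implies y) and ((x iff y) implies y) = True and U = U
In Ł3: x implies y = False implies U = True  [min(1, 1−0+½)]
x iff y = False iff U = U
(x iff y) implies y = U implies U = True
(x implies y) and ((x iff y) implies y) = True and True = True
They differ because K3 and Ł3 treat U differently under implication.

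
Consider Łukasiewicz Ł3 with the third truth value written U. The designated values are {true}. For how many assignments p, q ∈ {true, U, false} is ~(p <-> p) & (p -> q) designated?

0

Of the 9 assignments, 0 give a value in {true}.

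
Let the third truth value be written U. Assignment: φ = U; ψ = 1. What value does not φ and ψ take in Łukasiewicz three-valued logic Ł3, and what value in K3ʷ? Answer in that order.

In Łukasiewicz three-valued logic Ł3: not φ = not U = U
not φ and ψ = U and 1 = U
In K3ʷ: not φ = not U = U
not φ and ψ = U and 1 = U

U; U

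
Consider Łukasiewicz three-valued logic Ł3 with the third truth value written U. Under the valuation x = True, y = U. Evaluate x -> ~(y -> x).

False

y -> x = U -> True = True  [min(1, 1−½+1)]
~(y -> x) = ~True = False
x -> ~(y -> x) = True -> False = False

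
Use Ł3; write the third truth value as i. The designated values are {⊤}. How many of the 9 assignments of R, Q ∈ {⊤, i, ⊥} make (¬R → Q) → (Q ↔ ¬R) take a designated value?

Of the 9 assignments, 6 give a value in {⊤}.

6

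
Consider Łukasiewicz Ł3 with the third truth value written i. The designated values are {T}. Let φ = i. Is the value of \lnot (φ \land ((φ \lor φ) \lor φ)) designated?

φ \lor φ = i \lor i = i
(φ \lor φ) \lor φ = i \lor i = i
φ \land ((φ \lor φ) \lor φ) = i \land i = i
\lnot (φ \land ((φ \lor φ) \lor φ)) = \lnot i = i
i ∉ {T}.

No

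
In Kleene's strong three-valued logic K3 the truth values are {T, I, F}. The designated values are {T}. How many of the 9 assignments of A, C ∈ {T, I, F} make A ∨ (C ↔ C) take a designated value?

7

Of the 9 assignments, 7 give a value in {T}.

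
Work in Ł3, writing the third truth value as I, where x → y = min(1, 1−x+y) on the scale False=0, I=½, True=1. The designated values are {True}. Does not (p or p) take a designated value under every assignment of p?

No

Countermodel: p=True gives False, which is not designated.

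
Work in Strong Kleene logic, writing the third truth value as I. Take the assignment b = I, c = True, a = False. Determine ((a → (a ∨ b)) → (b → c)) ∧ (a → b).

a ∨ b = False ∨ I = I
a → (a ∨ b) = False → I = True  [¬False ∨ I]
b → c = I → True = True
(a → (a ∨ b)) → (b → c) = True → True = True
a → b = False → I = True
((a → (a ∨ b)) → (b → c)) ∧ (a → b) = True ∧ True = True

True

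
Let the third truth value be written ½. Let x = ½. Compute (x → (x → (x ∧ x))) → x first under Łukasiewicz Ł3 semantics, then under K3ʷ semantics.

½; ½

In Łukasiewicz Ł3: x ∧ x = ½ ∧ ½ = ½
x → (x ∧ x) = ½ → ½ = T
x → (x → (x ∧ x)) = ½ → T = T
(x → (x → (x ∧ x))) → x = T → ½ = ½
In K3ʷ: x ∧ x = ½ ∧ ½ = ½
x → (x ∧ x) = ½ → ½ = ½  [any arg is the third value ⇒ result is the third value]
x → (x → (x ∧ x)) = ½ → ½ = ½
(x → (x → (x ∧ x))) → x = ½ → ½ = ½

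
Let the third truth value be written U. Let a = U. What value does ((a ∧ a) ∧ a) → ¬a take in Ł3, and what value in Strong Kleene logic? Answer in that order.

In Ł3: a ∧ a = U ∧ U = U
(a ∧ a) ∧ a = U ∧ U = U
¬a = ¬U = U
((a ∧ a) ∧ a) → ¬a = U → U = T  [min(1, 1−½+½)]
In Strong Kleene logic: a ∧ a = U ∧ U = U
(a ∧ a) ∧ a = U ∧ U = U
¬a = ¬U = U
((a ∧ a) ∧ a) → ¬a = U → U = U  [¬U ∨ U]
They differ because Ł3 and Strong Kleene logic treat U differently under implication.

T; U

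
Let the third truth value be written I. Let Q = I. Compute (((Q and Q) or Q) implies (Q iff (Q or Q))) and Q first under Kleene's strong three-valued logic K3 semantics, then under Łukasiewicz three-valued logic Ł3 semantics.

I; I

In Kleene's strong three-valued logic K3: Q and Q = I and I = I
(Q and Q) or Q = I or I = I
Q or Q = I or I = I
Q iff (Q or Q) = I iff I = I
((Q and Q) or Q) implies (Q iff (Q or Q)) = I implies I = I  [not I or I]
(((Q and Q) or Q) implies (Q iff (Q or Q))) and Q = I and I = I
In Łukasiewicz three-valued logic Ł3: Q and Q = I and I = I
(Q and Q) or Q = I or I = I
Q or Q = I or I = I
Q iff (Q or Q) = I iff I = 1  [1 − |½−½|]
((Q and Q) or Q) implies (Q iff (Q or Q)) = I implies 1 = 1
(((Q and Q) or Q) implies (Q iff (Q or Q))) and Q = 1 and I = I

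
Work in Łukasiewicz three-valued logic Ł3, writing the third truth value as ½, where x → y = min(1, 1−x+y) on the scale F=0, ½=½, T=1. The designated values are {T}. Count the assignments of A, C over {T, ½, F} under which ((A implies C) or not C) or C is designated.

8

Of the 9 assignments, 8 give a value in {T}.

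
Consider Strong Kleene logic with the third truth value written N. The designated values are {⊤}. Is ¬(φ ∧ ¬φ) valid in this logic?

Countermodel: φ=N gives N, which is not designated.

No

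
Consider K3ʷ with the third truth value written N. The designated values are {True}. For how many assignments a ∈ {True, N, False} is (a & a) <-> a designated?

a=True: True ✓
a=N: N ·
a=False: True ✓

2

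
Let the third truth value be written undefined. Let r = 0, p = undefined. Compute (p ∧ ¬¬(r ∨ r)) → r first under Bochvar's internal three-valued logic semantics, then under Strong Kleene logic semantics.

In Bochvar's internal three-valued logic: r ∨ r = 0 ∨ 0 = 0
¬(r ∨ r) = ¬0 = 1
¬¬(r ∨ r) = ¬1 = 0
p ∧ ¬¬(r ∨ r) = undefined ∧ 0 = undefined
(p ∧ ¬¬(r ∨ r)) → r = undefined → 0 = undefined  [any arg is the third value ⇒ result is the third value]
In Strong Kleene logic: r ∨ r = 0 ∨ 0 = 0
¬(r ∨ r) = ¬0 = 1
¬¬(r ∨ r) = ¬1 = 0
p ∧ ¬¬(r ∨ r) = undefined ∧ 0 = 0
(p ∧ ¬¬(r ∨ r)) → r = 0 → 0 = 1
They differ because Bochvar's internal three-valued logic and Strong Kleene logic treat undefined differently under the binary connectives.

undefined; 1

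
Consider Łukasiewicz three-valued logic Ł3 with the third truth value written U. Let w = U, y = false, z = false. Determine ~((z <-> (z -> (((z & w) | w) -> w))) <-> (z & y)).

z & w = false & U = false
(z & w) | w = false | U = U
((z & w) | w) -> w = U -> U = true
z -> (((z & w) | w) -> w) = false -> true = true
z <-> (z -> (((z & w) | w) -> w)) = false <-> true = false
z & y = false & false = false
(z <-> (z -> (((z & w) | w) -> w))) <-> (z & y) = false <-> false = true
~((z <-> (z -> (((z & w) | w) -> w))) <-> (z & y)) = ~true = false

false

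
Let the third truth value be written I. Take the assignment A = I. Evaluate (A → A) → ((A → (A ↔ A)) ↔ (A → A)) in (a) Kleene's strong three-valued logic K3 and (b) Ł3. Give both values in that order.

In Kleene's strong three-valued logic K3: A → A = I → I = I  [¬I ∨ I]
A ↔ A = I ↔ I = I
A → (A ↔ A) = I → I = I
A → A = I → I = I
(A → (A ↔ A)) ↔ (A → A) = I ↔ I = I
(A → A) → ((A → (A ↔ A)) ↔ (A → A)) = I → I = I
In Ł3: A → A = I → I = true  [min(1, 1−½+½)]
A ↔ A = I ↔ I = true
A → (A ↔ A) = I → true = true
A → A = I → I = true
(A → (A ↔ A)) ↔ (A → A) = true ↔ true = true
(A → A) → ((A → (A ↔ A)) ↔ (A → A)) = true → true = true
They differ because Kleene's strong three-valued logic K3 and Ł3 treat I differently under implication.

I; true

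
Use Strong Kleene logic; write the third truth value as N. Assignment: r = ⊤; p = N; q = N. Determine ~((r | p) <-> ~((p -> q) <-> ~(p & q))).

N

r | p = ⊤ | N = ⊤
p -> q = N -> N = N  [~N | N]
p & q = N & N = N
~(p & q) = ~N = N
(p -> q) <-> ~(p & q) = N <-> N = N
~((p -> q) <-> ~(p & q)) = ~N = N
(r | p) <-> ~((p -> q) <-> ~(p & q)) = ⊤ <-> N = N
~((r | p) <-> ~((p -> q) <-> ~(p & q))) = ~N = N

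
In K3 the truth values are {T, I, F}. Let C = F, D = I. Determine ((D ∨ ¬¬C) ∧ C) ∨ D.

I

¬C = ¬F = T
¬¬C = ¬T = F
D ∨ ¬¬C = I ∨ F = I
(D ∨ ¬¬C) ∧ C = I ∧ F = F
((D ∨ ¬¬C) ∧ C) ∨ D = F ∨ I = I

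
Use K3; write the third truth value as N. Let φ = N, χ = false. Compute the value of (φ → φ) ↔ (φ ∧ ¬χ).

N

φ → φ = N → N = N  [¬N ∨ N]
¬χ = ¬false = true
φ ∧ ¬χ = N ∧ true = N
(φ → φ) ↔ (φ ∧ ¬χ) = N ↔ N = N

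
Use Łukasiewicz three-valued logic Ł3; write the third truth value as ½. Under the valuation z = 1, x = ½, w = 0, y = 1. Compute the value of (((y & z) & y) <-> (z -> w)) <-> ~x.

y & z = 1 & 1 = 1
(y & z) & y = 1 & 1 = 1
z -> w = 1 -> 0 = 0
((y & z) & y) <-> (z -> w) = 1 <-> 0 = 0
~x = ~½ = ½
(((y & z) & y) <-> (z -> w)) <-> ~x = 0 <-> ½ = ½  [1 − |0−½|]

½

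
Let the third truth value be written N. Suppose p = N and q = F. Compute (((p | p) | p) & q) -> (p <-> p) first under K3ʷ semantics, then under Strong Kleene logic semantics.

In K3ʷ: p | p = N | N = N
(p | p) | p = N | N = N
((p | p) | p) & q = N & F = N
p <-> p = N <-> N = N
(((p | p) | p) & q) -> (p <-> p) = N -> N = N  [any arg is the third value ⇒ result is the third value]
In Strong Kleene logic: p | p = N | N = N
(p | p) | p = N | N = N
((p | p) | p) & q = N & F = F
p <-> p = N <-> N = N
(((p | p) | p) & q) -> (p <-> p) = F -> N = T  [~F | N]
They differ because K3ʷ and Strong Kleene logic treat N differently under the binary connectives.

N; T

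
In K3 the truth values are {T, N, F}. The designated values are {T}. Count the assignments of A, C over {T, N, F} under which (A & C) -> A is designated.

7

Of the 9 assignments, 7 give a value in {T}.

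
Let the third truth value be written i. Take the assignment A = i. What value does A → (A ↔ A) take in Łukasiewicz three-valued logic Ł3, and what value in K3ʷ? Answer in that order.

T; i

In Łukasiewicz three-valued logic Ł3: A ↔ A = i ↔ i = T
A → (A ↔ A) = i → T = T
In K3ʷ: A ↔ A = i ↔ i = i
A → (A ↔ A) = i → i = i  [any arg is the third value ⇒ result is the third value]
They differ because Łukasiewicz three-valued logic Ł3 and K3ʷ treat i differently under the binary connectives.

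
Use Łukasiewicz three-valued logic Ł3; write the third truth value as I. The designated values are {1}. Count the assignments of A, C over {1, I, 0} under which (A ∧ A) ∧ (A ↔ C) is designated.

Designated under: (A=1, C=1).

1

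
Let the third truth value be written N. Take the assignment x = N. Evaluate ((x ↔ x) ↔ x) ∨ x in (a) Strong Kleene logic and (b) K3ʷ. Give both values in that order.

In Strong Kleene logic: x ↔ x = N ↔ N = N
(x ↔ x) ↔ x = N ↔ N = N
((x ↔ x) ↔ x) ∨ x = N ∨ N = N
In K3ʷ: x ↔ x = N ↔ N = N
(x ↔ x) ↔ x = N ↔ N = N
((x ↔ x) ↔ x) ∨ x = N ∨ N = N

N; N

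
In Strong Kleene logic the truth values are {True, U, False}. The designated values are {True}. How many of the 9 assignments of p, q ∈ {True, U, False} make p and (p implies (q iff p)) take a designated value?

Designated under: (p=True, q=True).

1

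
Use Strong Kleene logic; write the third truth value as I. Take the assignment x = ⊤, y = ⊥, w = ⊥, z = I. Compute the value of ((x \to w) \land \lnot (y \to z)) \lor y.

⊥

x \to w = ⊤ \to ⊥ = ⊥
y \to z = ⊥ \to I = ⊤
\lnot (y \to z) = \lnot ⊤ = ⊥
(x \to w) \land \lnot (y \to z) = ⊥ \land ⊥ = ⊥
((x \to w) \land \lnot (y \to z)) \lor y = ⊥ \lor ⊥ = ⊥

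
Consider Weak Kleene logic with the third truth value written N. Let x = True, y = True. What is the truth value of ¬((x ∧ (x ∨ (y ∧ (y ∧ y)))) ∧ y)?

y ∧ y = True ∧ True = True
y ∧ (y ∧ y) = True ∧ True = True
x ∨ (y ∧ (y ∧ y)) = True ∨ True = True
x ∧ (x ∨ (y ∧ (y ∧ y))) = True ∧ True = True
(x ∧ (x ∨ (y ∧ (y ∧ y)))) ∧ y = True ∧ True = True
¬((x ∧ (x ∨ (y ∧ (y ∧ y)))) ∧ y) = ¬True = False

False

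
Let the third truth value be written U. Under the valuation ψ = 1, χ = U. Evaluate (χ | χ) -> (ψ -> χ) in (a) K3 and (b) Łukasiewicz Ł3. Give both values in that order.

In K3: χ | χ = U | U = U
ψ -> χ = 1 -> U = U  [~1 | U]
(χ | χ) -> (ψ -> χ) = U -> U = U
In Łukasiewicz Ł3: χ | χ = U | U = U
ψ -> χ = 1 -> U = U
(χ | χ) -> (ψ -> χ) = U -> U = 1
They differ because K3 and Łukasiewicz Ł3 treat U differently under implication.

U; 1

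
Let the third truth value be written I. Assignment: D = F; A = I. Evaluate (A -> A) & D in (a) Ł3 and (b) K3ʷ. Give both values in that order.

In Ł3: A -> A = I -> I = T  [min(1, 1−½+½)]
(A -> A) & D = T & F = F
In K3ʷ: A -> A = I -> I = I  [any arg is the third value ⇒ result is the third value]
(A -> A) & D = I & F = I
They differ because Ł3 and K3ʷ treat I differently under the binary connectives.

F; I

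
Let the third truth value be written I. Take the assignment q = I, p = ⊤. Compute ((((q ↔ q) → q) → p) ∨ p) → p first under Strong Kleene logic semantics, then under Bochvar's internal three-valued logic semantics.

⊤; I

In Strong Kleene logic: q ↔ q = I ↔ I = I
(q ↔ q) → q = I → I = I  [¬I ∨ I]
((q ↔ q) → q) → p = I → ⊤ = ⊤
(((q ↔ q) → q) → p) ∨ p = ⊤ ∨ ⊤ = ⊤
((((q ↔ q) → q) → p) ∨ p) → p = ⊤ → ⊤ = ⊤
In Bochvar's internal three-valued logic: q ↔ q = I ↔ I = I
(q ↔ q) → q = I → I = I  [any arg is the third value ⇒ result is the third value]
((q ↔ q) → q) → p = I → ⊤ = I
(((q ↔ q) → q) → p) ∨ p = I ∨ ⊤ = I
((((q ↔ q) → q) → p) ∨ p) → p = I → ⊤ = I
They differ because Strong Kleene logic and Bochvar's internal three-valued logic treat I differently under the binary connectives.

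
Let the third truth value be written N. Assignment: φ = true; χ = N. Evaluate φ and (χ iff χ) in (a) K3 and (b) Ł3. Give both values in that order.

In K3: χ iff χ = N iff N = N
φ and (χ iff χ) = true and N = N
In Ł3: χ iff χ = N iff N = true  [1 − |½−½|]
φ and (χ iff χ) = true and true = true
They differ because K3 and Ł3 treat N differently under implication.

N; true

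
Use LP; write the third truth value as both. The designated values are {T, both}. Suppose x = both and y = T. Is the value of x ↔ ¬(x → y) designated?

x → y = both → T = T
¬(x → y) = ¬T = F
x ↔ ¬(x → y) = both ↔ F = both
both ∈ {T, both}.

Yes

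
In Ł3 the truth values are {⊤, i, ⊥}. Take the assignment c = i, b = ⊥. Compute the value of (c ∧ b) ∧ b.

⊥

c ∧ b = i ∧ ⊥ = ⊥
(c ∧ b) ∧ b = ⊥ ∧ ⊥ = ⊥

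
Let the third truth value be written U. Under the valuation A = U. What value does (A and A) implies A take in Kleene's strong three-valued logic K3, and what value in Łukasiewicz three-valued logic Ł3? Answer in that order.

In Kleene's strong three-valued logic K3: A and A = U and U = U
(A and A) implies A = U implies U = U  [not U or U]
In Łukasiewicz three-valued logic Ł3: A and A = U and U = U
(A and A) implies A = U implies U = True  [min(1, 1−½+½)]
They differ because Kleene's strong three-valued logic K3 and Łukasiewicz three-valued logic Ł3 treat U differently under implication.

U; True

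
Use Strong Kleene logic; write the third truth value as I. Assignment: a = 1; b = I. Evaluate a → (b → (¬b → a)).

1

¬b = ¬I = I
¬b → a = I → 1 = 1
b → (¬b → a) = I → 1 = 1
a → (b → (¬b → a)) = 1 → 1 = 1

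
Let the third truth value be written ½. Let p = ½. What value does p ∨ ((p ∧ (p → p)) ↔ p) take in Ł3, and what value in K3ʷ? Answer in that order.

In Ł3: p → p = ½ → ½ = T
p ∧ (p → p) = ½ ∧ T = ½
(p ∧ (p → p)) ↔ p = ½ ↔ ½ = T
p ∨ ((p ∧ (p → p)) ↔ p) = ½ ∨ T = T
In K3ʷ: p → p = ½ → ½ = ½
p ∧ (p → p) = ½ ∧ ½ = ½
(p ∧ (p → p)) ↔ p = ½ ↔ ½ = ½
p ∨ ((p ∧ (p → p)) ↔ p) = ½ ∨ ½ = ½
They differ because Ł3 and K3ʷ treat ½ differently under the binary connectives.

T; ½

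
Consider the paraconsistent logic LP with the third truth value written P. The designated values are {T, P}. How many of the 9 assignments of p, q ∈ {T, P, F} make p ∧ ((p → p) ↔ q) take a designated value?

5

Of the 9 assignments, 5 give a value in {T, P}.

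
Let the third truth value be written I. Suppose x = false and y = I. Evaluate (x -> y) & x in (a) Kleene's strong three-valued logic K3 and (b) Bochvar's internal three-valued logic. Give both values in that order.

false; I

In Kleene's strong three-valued logic K3: x -> y = false -> I = true  [~false | I]
(x -> y) & x = true & false = false
In Bochvar's internal three-valued logic: x -> y = false -> I = I  [any arg is the third value ⇒ result is the third value]
(x -> y) & x = I & false = I
They differ because Kleene's strong three-valued logic K3 and Bochvar's internal three-valued logic treat I differently under the binary connectives.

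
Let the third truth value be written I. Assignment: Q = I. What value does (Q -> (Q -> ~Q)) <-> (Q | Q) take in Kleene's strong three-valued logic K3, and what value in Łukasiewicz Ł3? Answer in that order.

I; I

In Kleene's strong three-valued logic K3: ~Q = ~I = I
Q -> ~Q = I -> I = I  [~I | I]
Q -> (Q -> ~Q) = I -> I = I
Q | Q = I | I = I
(Q -> (Q -> ~Q)) <-> (Q | Q) = I <-> I = I
In Łukasiewicz Ł3: ~Q = ~I = I
Q -> ~Q = I -> I = T  [min(1, 1−½+½)]
Q -> (Q -> ~Q) = I -> T = T
Q | Q = I | I = I
(Q -> (Q -> ~Q)) <-> (Q | Q) = T <-> I = I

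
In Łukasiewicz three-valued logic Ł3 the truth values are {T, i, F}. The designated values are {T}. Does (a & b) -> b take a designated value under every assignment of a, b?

Yes

Every assignment of a, b over {T, i, F} gives a value in {T}.
In particular, with a=i, b=i: (a & b) -> b = T.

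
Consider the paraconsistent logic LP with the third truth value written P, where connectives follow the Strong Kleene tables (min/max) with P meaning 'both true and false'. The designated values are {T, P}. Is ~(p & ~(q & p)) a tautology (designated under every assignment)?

No

Countermodel: p=T, q=F gives F, which is not designated.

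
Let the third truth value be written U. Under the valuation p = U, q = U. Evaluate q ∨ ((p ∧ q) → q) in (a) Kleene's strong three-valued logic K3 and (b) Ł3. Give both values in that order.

In Kleene's strong three-valued logic K3: p ∧ q = U ∧ U = U
(p ∧ q) → q = U → U = U  [¬U ∨ U]
q ∨ ((p ∧ q) → q) = U ∨ U = U
In Ł3: p ∧ q = U ∧ U = U
(p ∧ q) → q = U → U = True  [min(1, 1−½+½)]
q ∨ ((p ∧ q) → q) = U ∨ True = True
They differ because Kleene's strong three-valued logic K3 and Ł3 treat U differently under implication.

U; True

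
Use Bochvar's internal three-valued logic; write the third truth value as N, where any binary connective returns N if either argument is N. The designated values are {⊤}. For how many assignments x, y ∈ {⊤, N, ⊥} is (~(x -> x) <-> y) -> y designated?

2

Designated under: (x=⊤, y=⊤); (x=⊥, y=⊤).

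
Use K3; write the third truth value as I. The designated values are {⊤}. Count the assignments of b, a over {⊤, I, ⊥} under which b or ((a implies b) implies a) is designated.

5

Of the 9 assignments, 5 give a value in {⊤}.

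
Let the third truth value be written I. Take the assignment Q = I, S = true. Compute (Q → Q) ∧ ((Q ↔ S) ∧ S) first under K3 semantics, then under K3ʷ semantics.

I; I

In K3: Q → Q = I → I = I  [¬I ∨ I]
Q ↔ S = I ↔ true = I
(Q ↔ S) ∧ S = I ∧ true = I
(Q → Q) ∧ ((Q ↔ S) ∧ S) = I ∧ I = I
In K3ʷ: Q → Q = I → I = I
Q ↔ S = I ↔ true = I
(Q ↔ S) ∧ S = I ∧ true = I
(Q → Q) ∧ ((Q ↔ S) ∧ S) = I ∧ I = I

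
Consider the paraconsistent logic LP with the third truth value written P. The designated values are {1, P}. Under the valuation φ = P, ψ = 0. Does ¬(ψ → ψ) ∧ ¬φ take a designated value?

No

ψ → ψ = 0 → 0 = 1
¬(ψ → ψ) = ¬1 = 0
¬φ = ¬P = P
¬(ψ → ψ) ∧ ¬φ = 0 ∧ P = 0
0 ∉ {1, P}.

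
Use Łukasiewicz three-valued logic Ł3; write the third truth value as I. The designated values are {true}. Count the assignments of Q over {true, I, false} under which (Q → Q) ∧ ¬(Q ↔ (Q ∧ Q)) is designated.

0

Q=true: false ·
Q=I: false ·
Q=false: false ·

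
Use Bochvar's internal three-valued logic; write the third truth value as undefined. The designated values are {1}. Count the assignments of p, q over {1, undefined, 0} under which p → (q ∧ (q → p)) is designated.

Designated under: (p=1, q=1); (p=0, q=1); (p=0, q=0).

3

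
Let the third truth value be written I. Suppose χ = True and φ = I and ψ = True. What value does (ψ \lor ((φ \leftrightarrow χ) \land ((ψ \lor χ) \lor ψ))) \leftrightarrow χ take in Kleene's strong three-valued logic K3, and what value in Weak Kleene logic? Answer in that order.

In Kleene's strong three-valued logic K3: φ \leftrightarrow χ = I \leftrightarrow True = I
ψ \lor χ = True \lor True = True
(ψ \lor χ) \lor ψ = True \lor True = True
(φ \leftrightarrow χ) \land ((ψ \lor χ) \lor ψ) = I \land True = I
ψ \lor ((φ \leftrightarrow χ) \land ((ψ \lor χ) \lor ψ)) = True \lor I = True
(ψ \lor ((φ \leftrightarrow χ) \land ((ψ \lor χ) \lor ψ))) \leftrightarrow χ = True \leftrightarrow True = True
In Weak Kleene logic: φ \leftrightarrow χ = I \leftrightarrow True = I
ψ \lor χ = True \lor True = True
(ψ \lor χ) \lor ψ = True \lor True = True
(φ \leftrightarrow χ) \land ((ψ \lor χ) \lor ψ) = I \land True = I
ψ \lor ((φ \leftrightarrow χ) \land ((ψ \lor χ) \lor ψ)) = True \lor I = I
(ψ \lor ((φ \leftrightarrow χ) \land ((ψ \lor χ) \lor ψ))) \leftrightarrow χ = I \leftrightarrow True = I
They differ because Kleene's strong three-valued logic K3 and Weak Kleene logic treat I differently under the binary connectives.

True; I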